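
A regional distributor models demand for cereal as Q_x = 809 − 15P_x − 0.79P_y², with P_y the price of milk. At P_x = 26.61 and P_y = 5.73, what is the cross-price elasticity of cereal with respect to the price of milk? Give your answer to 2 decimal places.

-0.14

At P_x = 26.61 and P_y = 5.73: Q_x = 383.912.
∂Q_x/∂P_y = -1.58P_y = -1.58(5.73) = -9.0534.
ε = (∂Q_x/∂P_y)(P_y/Q_x) = -9.0534 × (5.73/383.912) ≈ -0.14.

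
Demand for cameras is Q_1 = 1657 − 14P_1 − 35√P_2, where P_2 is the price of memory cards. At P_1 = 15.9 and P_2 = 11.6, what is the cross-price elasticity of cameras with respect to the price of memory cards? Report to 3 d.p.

-0.045

At P_1 = 15.9 and P_2 = 11.6: Q_1 = 1315.194.
∂Q_1/∂P_2 = -35/(2√P_2) = -35/(2√11.6) = -5.1382.
ε = (∂Q_1/∂P_2)(P_2/Q_1) = -5.1382 × (11.6/1315.194) ≈ -0.045.
ε < 0: complements.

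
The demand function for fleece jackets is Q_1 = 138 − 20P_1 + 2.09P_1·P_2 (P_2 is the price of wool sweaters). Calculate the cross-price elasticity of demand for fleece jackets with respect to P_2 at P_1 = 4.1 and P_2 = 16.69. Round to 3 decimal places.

At P_1 = 4.1 and P_2 = 16.69: Q_1 = 199.017.
∂Q_1/∂P_2 = 2.09P_1 = 2.09(4.1) = 8.5690.
ε = (∂Q_1/∂P_2)(P_2/Q_1) = 8.5690 × (16.69/199.017) ≈ 0.719.

0.719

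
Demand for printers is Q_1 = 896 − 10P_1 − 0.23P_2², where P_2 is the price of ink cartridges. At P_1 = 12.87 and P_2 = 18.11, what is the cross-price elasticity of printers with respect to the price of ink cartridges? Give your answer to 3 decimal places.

At P_1 = 12.87 and P_2 = 18.11: Q_1 = 691.866.
∂Q_1/∂P_2 = -0.46P_2 = -0.46(18.11) = -8.3306.
ε = (∂Q_1/∂P_2)(P_2/Q_1) = -8.3306 × (18.11/691.866) ≈ -0.218.

-0.218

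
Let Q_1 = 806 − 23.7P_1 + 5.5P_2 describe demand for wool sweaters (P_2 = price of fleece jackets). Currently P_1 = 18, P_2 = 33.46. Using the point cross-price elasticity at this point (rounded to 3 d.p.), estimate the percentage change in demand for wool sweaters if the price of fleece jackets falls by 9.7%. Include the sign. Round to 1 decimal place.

At P_1 = 18, P_2 = 33.46: Q_1 = 563.43.
∂Q_1/∂P_2 = 5.5.
ε = (∂Q_1/∂P_2)(P_2/Q_1) = 5.5000 × 33.46/563.43 ≈ 0.327.
%ΔQ_1 ≈ ε × %ΔP_2 = 0.327 × (-9.7%) = -3.2%.

-3.2%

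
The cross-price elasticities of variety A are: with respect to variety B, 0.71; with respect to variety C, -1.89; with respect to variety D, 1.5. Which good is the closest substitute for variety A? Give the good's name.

Substitutes have ε > 0. Among the positive values, 1.5 (variety D) is largest.

variety D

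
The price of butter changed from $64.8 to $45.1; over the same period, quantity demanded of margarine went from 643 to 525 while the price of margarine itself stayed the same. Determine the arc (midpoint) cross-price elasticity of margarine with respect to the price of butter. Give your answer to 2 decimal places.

0.56

ΔQ_A = 525 − 643 = -118; ΔP_B = 45.1 − 64.8 = -19.7.
Midpoints: Q̄_A = 584.0, P̄_B = 54.95.
ε = (ΔQ_A/Q̄_A)/(ΔP_B/P̄_B) = (-118/584.0)/(-19.7/54.95) ≈ 0.56.
ε > 0: margarine and butter are substitutes.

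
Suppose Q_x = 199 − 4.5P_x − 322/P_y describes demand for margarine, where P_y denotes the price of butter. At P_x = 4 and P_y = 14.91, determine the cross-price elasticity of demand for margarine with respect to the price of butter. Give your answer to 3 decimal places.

0.135

At P_x = 4 and P_y = 14.91: Q_x = 159.404.
∂Q_x/∂P_y = 322/P_y² = 1.4484.
ε = (∂Q_x/∂P_y)(P_y/Q_x) = 1.4484 × (14.91/159.404) ≈ 0.135.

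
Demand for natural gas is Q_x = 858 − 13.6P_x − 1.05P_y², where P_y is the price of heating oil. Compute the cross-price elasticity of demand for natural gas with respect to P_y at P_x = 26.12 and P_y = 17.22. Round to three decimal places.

At P_x = 26.12 and P_y = 17.22: Q_x = 191.413.
∂Q_x/∂P_y = -2.1P_y = -2.1(17.22) = -36.1620.
ε = (∂Q_x/∂P_y)(P_y/Q_x) = -36.1620 × (17.22/191.413) ≈ -3.253.
ε < 0: complements.

-3.253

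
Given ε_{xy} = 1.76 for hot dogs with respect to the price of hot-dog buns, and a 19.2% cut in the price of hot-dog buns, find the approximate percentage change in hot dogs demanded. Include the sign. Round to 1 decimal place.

%ΔQ ≈ ε × %ΔP of hot-dog buns = 1.76 × (-19.2%) = -33.8%.
Demand for hot dogs falls by about 33.8%.

-33.8%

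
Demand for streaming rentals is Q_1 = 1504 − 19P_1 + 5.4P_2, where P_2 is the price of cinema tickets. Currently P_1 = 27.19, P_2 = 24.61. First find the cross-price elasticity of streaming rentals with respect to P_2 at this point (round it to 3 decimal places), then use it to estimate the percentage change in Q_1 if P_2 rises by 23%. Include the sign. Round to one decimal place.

At P_1 = 27.19, P_2 = 24.61: Q_1 = 1120.284.
∂Q_1/∂P_2 = 5.4.
ε = (∂Q_1/∂P_2)(P_2/Q_1) = 5.4000 × 24.61/1120.284 ≈ 0.119.
%ΔQ_1 ≈ ε × %ΔP_2 = 0.119 × (23%) = 2.7%.

2.7%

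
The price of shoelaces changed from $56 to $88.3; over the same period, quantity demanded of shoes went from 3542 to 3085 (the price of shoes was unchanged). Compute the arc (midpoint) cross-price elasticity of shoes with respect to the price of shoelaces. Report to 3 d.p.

-0.308

ΔQ_A = 3085 − 3542 = -457; ΔP_B = 88.3 − 56 = 32.3.
Midpoints: Q̄_A = 3313.5, P̄_B = 72.15.
ε = (ΔQ_A/Q̄_A)/(ΔP_B/P̄_B) = (-457/3313.5)/(32.3/72.15) ≈ -0.308.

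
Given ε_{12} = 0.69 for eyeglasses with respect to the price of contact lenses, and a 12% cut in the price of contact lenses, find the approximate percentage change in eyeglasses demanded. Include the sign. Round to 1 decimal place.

%ΔQ ≈ ε × %ΔP of contact lenses = 0.69 × (-12%) = -8.3%.

-8.3%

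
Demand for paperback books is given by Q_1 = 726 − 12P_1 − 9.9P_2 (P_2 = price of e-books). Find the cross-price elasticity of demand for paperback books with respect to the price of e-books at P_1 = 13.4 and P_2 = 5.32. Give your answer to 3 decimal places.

-0.103

At P_1 = 13.4 and P_2 = 5.32: Q_1 = 512.532.
∂Q_1/∂P_2 = -9.9.
ε = (∂Q_1/∂P_2)(P_2/Q_1) = -9.9 × (5.32/512.532) ≈ -0.103.
Since ε < 0, paperback books and e-books are complements.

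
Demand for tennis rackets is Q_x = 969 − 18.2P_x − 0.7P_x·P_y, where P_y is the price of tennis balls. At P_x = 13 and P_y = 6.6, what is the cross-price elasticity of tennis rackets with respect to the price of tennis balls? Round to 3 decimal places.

At P_x = 13 and P_y = 6.6: Q_x = 672.34.
∂Q_x/∂P_y = -0.7P_x = -0.7(13) = -9.1000.
ε = (∂Q_x/∂P_y)(P_y/Q_x) = -9.1000 × (6.6/672.34) ≈ -0.089.
ε < 0: complements.

-0.089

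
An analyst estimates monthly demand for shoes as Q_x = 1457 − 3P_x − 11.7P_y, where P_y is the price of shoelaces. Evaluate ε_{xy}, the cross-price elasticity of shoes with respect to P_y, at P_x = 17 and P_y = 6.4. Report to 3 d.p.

At P_x = 17 and P_y = 6.4: Q_x = 1331.12.
∂Q_x/∂P_y = -11.7.
ε = (∂Q_x/∂P_y)(P_y/Q_x) = -11.7 × (6.4/1331.12) ≈ -0.056.
Since ε < 0, shoes and shoelaces are complements.

-0.056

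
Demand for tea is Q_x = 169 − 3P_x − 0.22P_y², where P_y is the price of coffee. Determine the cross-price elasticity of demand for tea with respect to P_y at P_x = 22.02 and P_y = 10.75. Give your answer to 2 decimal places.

At P_x = 22.02 and P_y = 10.75: Q_x = 77.516.
∂Q_x/∂P_y = -0.44P_y = -0.44(10.75) = -4.7300.
ε = (∂Q_x/∂P_y)(P_y/Q_x) = -4.7300 × (10.75/77.516) ≈ -0.66.

-0.66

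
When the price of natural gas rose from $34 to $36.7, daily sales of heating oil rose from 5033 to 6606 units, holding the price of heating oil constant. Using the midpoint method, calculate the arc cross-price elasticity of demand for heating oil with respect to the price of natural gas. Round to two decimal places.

3.54

ΔQ_A = 6606 − 5033 = 1573; ΔP_B = 36.7 − 34 = 2.7.
Midpoints: Q̄_A = 5819.5, P̄_B = 35.35.
ε = (ΔQ_A/Q̄_A)/(ΔP_B/P̄_B) = (1573/5819.5)/(2.7/35.35) ≈ 3.54.
ε > 0: heating oil and natural gas are substitutes.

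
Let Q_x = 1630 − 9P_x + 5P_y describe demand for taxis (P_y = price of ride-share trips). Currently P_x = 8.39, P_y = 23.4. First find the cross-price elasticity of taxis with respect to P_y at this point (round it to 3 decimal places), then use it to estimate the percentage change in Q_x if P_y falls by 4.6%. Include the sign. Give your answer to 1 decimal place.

At P_x = 8.39, P_y = 23.4: Q_x = 1671.49.
∂Q_x/∂P_y = 5.
ε = (∂Q_x/∂P_y)(P_y/Q_x) = 5.0000 × 23.4/1671.49 ≈ 0.070.
%ΔQ_x ≈ ε × %ΔP_y = 0.070 × (-4.6%) = -0.3%.

-0.3%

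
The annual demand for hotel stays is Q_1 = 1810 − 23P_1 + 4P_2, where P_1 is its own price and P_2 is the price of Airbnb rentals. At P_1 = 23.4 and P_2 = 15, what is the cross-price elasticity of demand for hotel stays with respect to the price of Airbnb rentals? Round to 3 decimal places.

At P_1 = 23.4 and P_2 = 15: Q_1 = 1331.8.
∂Q_1/∂P_2 = 4.
ε = (∂Q_1/∂P_2)(P_2/Q_1) = 4 × (15/1331.8) ≈ 0.045.

0.045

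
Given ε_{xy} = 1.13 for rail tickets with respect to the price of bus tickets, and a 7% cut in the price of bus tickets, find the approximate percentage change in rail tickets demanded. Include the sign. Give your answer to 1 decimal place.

%ΔQ ≈ ε × %ΔP of bus tickets = 1.13 × (-7%) = -7.9%.

-7.9%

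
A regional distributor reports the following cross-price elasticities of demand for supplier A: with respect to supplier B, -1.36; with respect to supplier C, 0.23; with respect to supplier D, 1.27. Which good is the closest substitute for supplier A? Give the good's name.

supplier D

Substitutes have ε > 0. Among the positive values, 1.27 (supplier D) is largest.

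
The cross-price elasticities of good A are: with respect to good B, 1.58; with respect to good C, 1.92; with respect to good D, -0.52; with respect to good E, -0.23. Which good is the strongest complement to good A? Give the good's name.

Complements have ε < 0. The most negative value is -0.52 (good D).

good D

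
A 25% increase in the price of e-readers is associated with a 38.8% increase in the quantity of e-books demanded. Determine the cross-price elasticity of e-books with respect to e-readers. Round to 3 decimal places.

1.552

ε = (%ΔQ of e-books) / (%ΔP of e-readers) = (38.8%) / (25%) ≈ 1.552.
Positive cross-price elasticity: substitutes.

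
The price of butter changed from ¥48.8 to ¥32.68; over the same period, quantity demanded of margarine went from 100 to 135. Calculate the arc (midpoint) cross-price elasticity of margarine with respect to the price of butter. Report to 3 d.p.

-0.753

ΔQ_A = 135 − 100 = 35; ΔP_B = 32.68 − 48.8 = -16.12.
Midpoints: Q̄_A = 117.5, P̄_B = 40.74.
ε = (ΔQ_A/Q̄_A)/(ΔP_B/P̄_B) = (35/117.5)/(-16.12/40.74) ≈ -0.753.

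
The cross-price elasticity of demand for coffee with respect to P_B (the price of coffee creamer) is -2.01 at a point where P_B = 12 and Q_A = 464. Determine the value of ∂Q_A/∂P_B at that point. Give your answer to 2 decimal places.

-77.72

ε = (∂Q_A/∂P_B)·(P_B/Q_A) ⇒ ∂Q_A/∂P_B = ε·Q_A/P_B = -2.01 × 464/12 ≈ -77.72.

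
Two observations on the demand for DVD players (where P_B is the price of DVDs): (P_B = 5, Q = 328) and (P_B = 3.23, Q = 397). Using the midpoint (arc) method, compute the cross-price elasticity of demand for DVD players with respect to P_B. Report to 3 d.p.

-0.443

ΔQ_A = 397 − 328 = 69; ΔP_B = 3.23 − 5 = -1.77.
Midpoints: Q̄_A = 362.5, P̄_B = 4.12.
ε = (ΔQ_A/Q̄_A)/(ΔP_B/P̄_B) = (69/362.5)/(-1.77/4.12) ≈ -0.443.
ε < 0: DVD players and DVDs are complements.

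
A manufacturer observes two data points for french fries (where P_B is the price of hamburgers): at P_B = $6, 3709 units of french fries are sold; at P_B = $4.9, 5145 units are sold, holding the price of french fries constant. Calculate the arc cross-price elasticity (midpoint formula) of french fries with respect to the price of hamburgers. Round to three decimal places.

ΔQ_A = 5145 − 3709 = 1436; ΔP_B = 4.9 − 6 = -1.1.
Midpoints: Q̄_A = 4427.0, P̄_B = 5.45.
ε = (ΔQ_A/Q̄_A)/(ΔP_B/P̄_B) = (1436/4427.0)/(-1.1/5.45) ≈ -1.607.

-1.607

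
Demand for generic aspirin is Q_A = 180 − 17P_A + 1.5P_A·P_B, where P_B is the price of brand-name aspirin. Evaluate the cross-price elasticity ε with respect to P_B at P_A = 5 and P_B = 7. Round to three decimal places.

0.356

At P_A = 5 and P_B = 7: Q_A = 147.5.
∂Q_A/∂P_B = 1.5P_A = 1.5(5) = 7.5000.
ε = (∂Q_A/∂P_B)(P_B/Q_A) = 7.5000 × (7/147.5) ≈ 0.356.
ε > 0: substitutes.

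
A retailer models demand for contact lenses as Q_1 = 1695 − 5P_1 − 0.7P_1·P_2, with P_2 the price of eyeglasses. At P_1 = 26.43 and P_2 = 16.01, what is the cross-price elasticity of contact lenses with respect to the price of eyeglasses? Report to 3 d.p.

-0.234

At P_1 = 26.43 and P_2 = 16.01: Q_1 = 1266.649.
∂Q_1/∂P_2 = -0.7P_1 = -0.7(26.43) = -18.5010.
ε = (∂Q_1/∂P_2)(P_2/Q_1) = -18.5010 × (16.01/1266.649) ≈ -0.234.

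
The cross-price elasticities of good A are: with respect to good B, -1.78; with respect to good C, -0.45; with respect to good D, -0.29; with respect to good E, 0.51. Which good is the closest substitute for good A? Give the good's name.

good E

Substitutes have ε > 0. Among the positive values, 0.51 (good E) is largest.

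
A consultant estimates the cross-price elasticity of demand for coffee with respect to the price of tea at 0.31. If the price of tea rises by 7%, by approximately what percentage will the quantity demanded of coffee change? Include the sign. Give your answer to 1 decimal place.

2.2%

%ΔQ ≈ ε × %ΔP of tea = 0.31 × (7%) = 2.2%.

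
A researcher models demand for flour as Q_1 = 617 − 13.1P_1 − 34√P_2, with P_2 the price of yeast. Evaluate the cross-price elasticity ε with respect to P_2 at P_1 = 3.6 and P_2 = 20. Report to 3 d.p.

-0.182

At P_1 = 3.6 and P_2 = 20: Q_1 = 417.787.
∂Q_1/∂P_2 = -34/(2√P_2) = -34/(2√20) = -3.8013.
ε = (∂Q_1/∂P_2)(P_2/Q_1) = -3.8013 × (20/417.787) ≈ -0.182.
ε < 0: complements.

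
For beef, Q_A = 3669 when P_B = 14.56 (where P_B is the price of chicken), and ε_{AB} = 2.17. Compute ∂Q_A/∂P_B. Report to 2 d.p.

546.82

ε = (∂Q_A/∂P_B)·(P_B/Q_A) ⇒ ∂Q_A/∂P_B = ε·Q_A/P_B = 2.17 × 3669/14.56 ≈ 546.82.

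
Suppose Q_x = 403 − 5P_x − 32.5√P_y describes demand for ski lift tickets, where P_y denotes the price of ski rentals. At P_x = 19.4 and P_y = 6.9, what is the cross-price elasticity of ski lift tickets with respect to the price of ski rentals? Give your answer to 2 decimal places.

-0.19

At P_x = 19.4 and P_y = 6.9: Q_x = 220.629.
∂Q_x/∂P_y = -32.5/(2√P_y) = -32.5/(2√6.9) = -6.1863.
ε = (∂Q_x/∂P_y)(P_y/Q_x) = -6.1863 × (6.9/220.629) ≈ -0.19.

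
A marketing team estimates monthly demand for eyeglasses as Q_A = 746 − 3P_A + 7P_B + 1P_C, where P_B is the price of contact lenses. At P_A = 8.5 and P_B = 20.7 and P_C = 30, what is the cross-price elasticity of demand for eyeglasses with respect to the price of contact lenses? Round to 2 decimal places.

At P_A = 8.5 and P_B = 20.7 and P_C = 30: Q_A = 895.4.
∂Q_A/∂P_B = 7.
ε = (∂Q_A/∂P_B)(P_B/Q_A) = 7 × (20.7/895.4) ≈ 0.16.

0.16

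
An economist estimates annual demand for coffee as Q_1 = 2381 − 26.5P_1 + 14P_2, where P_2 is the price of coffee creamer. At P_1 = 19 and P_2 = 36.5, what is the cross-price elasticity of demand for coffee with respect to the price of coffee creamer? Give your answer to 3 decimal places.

0.214

At P_1 = 19 and P_2 = 36.5: Q_1 = 2388.5.
∂Q_1/∂P_2 = 14.
ε = (∂Q_1/∂P_2)(P_2/Q_1) = 14 × (36.5/2388.5) ≈ 0.214.
Since ε > 0, coffee and coffee creamer are substitutes.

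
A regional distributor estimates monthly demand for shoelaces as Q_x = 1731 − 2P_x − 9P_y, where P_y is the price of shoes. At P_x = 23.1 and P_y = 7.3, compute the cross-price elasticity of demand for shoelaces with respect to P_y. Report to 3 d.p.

At P_x = 23.1 and P_y = 7.3: Q_x = 1619.1.
∂Q_x/∂P_y = -9.
ε = (∂Q_x/∂P_y)(P_y/Q_x) = -9 × (7.3/1619.1) ≈ -0.041.
Since ε < 0, shoelaces and shoes are complements.

-0.041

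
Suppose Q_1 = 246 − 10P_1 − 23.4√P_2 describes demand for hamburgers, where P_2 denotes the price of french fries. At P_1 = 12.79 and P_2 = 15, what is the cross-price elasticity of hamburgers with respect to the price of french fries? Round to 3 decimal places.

-1.649

At P_1 = 12.79 and P_2 = 15: Q_1 = 27.472.
∂Q_1/∂P_2 = -23.4/(2√P_2) = -23.4/(2√15) = -3.0209.
ε = (∂Q_1/∂P_2)(P_2/Q_1) = -3.0209 × (15/27.472) ≈ -1.649.
ε < 0: complements.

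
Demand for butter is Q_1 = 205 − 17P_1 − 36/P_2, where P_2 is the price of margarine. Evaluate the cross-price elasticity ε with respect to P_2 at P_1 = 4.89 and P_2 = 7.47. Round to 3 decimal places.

0.041

At P_1 = 4.89 and P_2 = 7.47: Q_1 = 117.051.
∂Q_1/∂P_2 = 36/P_2² = 0.6452.
ε = (∂Q_1/∂P_2)(P_2/Q_1) = 0.6452 × (7.47/117.051) ≈ 0.041.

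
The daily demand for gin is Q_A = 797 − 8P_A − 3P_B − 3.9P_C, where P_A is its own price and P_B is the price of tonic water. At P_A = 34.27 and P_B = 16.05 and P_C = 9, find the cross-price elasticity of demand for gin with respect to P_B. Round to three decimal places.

At P_A = 34.27 and P_B = 16.05 and P_C = 9: Q_A = 439.59.
∂Q_A/∂P_B = -3.
ε = (∂Q_A/∂P_B)(P_B/Q_A) = -3 × (16.05/439.59) ≈ -0.110.

-0.110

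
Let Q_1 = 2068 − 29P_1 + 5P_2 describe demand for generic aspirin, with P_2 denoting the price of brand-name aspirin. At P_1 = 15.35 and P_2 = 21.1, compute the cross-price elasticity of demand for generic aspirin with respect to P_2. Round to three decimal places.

At P_1 = 15.35 and P_2 = 21.1: Q_1 = 1728.35.
∂Q_1/∂P_2 = 5.
ε = (∂Q_1/∂P_2)(P_2/Q_1) = 5 × (21.1/1728.35) ≈ 0.061.
Since ε > 0, generic aspirin and brand-name aspirin are substitutes.

0.061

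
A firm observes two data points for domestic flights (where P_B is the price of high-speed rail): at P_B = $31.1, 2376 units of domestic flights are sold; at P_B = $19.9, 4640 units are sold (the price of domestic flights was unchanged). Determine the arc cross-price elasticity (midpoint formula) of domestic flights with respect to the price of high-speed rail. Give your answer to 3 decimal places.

ΔQ_A = 4640 − 2376 = 2264; ΔP_B = 19.9 − 31.1 = -11.2.
Midpoints: Q̄_A = 3508.0, P̄_B = 25.50.
ε = (ΔQ_A/Q̄_A)/(ΔP_B/P̄_B) = (2264/3508.0)/(-11.2/25.50) ≈ -1.469.
ε < 0: domestic flights and high-speed rail are complements.

-1.469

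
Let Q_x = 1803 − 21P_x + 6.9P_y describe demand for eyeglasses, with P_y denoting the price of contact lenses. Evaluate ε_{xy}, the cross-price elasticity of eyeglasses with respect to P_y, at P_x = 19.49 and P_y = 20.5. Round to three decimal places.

0.092

At P_x = 19.49 and P_y = 20.5: Q_x = 1535.16.
∂Q_x/∂P_y = 6.9.
ε = (∂Q_x/∂P_y)(P_y/Q_x) = 6.9 × (20.5/1535.16) ≈ 0.092.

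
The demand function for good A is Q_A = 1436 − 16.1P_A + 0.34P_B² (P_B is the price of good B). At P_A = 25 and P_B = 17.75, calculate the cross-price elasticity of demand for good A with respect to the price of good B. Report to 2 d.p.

At P_A = 25 and P_B = 17.75: Q_A = 1140.621.
∂Q_A/∂P_B = 0.68P_B = 0.68(17.75) = 12.0700.
ε = (∂Q_A/∂P_B)(P_B/Q_A) = 12.0700 × (17.75/1140.621) ≈ 0.19.

0.19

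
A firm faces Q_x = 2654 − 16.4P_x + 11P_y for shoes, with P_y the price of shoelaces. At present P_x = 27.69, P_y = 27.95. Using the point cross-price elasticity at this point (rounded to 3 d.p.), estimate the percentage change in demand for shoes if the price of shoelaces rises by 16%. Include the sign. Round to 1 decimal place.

2.0%

At P_x = 27.69, P_y = 27.95: Q_x = 2507.334.
∂Q_x/∂P_y = 11.
ε = (∂Q_x/∂P_y)(P_y/Q_x) = 11.0000 × 27.95/2507.334 ≈ 0.123.
%ΔQ_x ≈ ε × %ΔP_y = 0.123 × (16%) = 2.0%.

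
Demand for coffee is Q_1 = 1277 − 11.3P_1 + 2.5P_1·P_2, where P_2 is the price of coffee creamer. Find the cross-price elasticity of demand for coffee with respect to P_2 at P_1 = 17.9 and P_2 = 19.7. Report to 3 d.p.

At P_1 = 17.9 and P_2 = 19.7: Q_1 = 1956.305.
∂Q_1/∂P_2 = 2.5P_1 = 2.5(17.9) = 44.7500.
ε = (∂Q_1/∂P_2)(P_2/Q_1) = 44.7500 × (19.7/1956.305) ≈ 0.451.

0.451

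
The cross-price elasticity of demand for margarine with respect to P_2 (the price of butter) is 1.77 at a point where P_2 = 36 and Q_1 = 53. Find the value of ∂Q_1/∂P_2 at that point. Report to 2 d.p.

ε = (∂Q_1/∂P_2)·(P_2/Q_1) ⇒ ∂Q_1/∂P_2 = ε·Q_1/P_2 = 1.77 × 53/36 ≈ 2.61.

2.61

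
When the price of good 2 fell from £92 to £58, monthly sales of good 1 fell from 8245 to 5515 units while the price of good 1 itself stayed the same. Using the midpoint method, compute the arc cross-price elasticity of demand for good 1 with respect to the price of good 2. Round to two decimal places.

ΔQ_1 = 5515 − 8245 = -2730; ΔP_2 = 58 − 92 = -34.
Midpoints: Q̄_1 = 6880.0, P̄_2 = 75.00.
ε = (ΔQ_1/Q̄_1)/(ΔP_2/P̄_2) = (-2730/6880.0)/(-34/75.00) ≈ 0.88.
ε > 0: good 1 and good 2 are substitutes.

0.88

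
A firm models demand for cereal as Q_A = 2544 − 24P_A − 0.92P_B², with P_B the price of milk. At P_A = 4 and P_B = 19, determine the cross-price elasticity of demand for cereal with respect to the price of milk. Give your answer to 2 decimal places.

-0.31

At P_A = 4 and P_B = 19: Q_A = 2115.88.
∂Q_A/∂P_B = -1.84P_B = -1.84(19) = -34.9600.
ε = (∂Q_A/∂P_B)(P_B/Q_A) = -34.9600 × (19/2115.88) ≈ -0.31.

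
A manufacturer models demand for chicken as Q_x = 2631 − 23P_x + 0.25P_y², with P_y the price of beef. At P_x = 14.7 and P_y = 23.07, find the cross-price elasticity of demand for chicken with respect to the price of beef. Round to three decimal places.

At P_x = 14.7 and P_y = 23.07: Q_x = 2425.956.
∂Q_x/∂P_y = 0.5P_y = 0.5(23.07) = 11.5350.
ε = (∂Q_x/∂P_y)(P_y/Q_x) = 11.5350 × (23.07/2425.956) ≈ 0.110.

0.110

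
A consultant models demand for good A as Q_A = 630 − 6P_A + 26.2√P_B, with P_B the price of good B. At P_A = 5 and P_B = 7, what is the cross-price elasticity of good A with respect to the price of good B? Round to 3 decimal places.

0.052

At P_A = 5 and P_B = 7: Q_A = 669.319.
∂Q_A/∂P_B = 26.2/(2√P_B) = 26.2/(2√7) = 4.9513.
ε = (∂Q_A/∂P_B)(P_B/Q_A) = 4.9513 × (7/669.319) ≈ 0.052.
ε > 0: substitutes.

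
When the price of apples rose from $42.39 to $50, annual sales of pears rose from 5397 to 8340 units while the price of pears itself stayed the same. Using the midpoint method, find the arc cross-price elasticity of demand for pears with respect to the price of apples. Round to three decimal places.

ΔQ_A = 8340 − 5397 = 2943; ΔP_B = 50 − 42.39 = 7.61.
Midpoints: Q̄_A = 6868.5, P̄_B = 46.20.
ε = (ΔQ_A/Q̄_A)/(ΔP_B/P̄_B) = (2943/6868.5)/(7.61/46.20) ≈ 2.601.

2.601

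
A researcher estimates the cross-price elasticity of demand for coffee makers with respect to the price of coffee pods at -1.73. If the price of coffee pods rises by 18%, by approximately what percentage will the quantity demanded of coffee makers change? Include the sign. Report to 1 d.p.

-31.1%

%ΔQ ≈ ε × %ΔP of coffee pods = -1.73 × (18%) = -31.1%.
Demand for coffee makers falls by about 31.1%.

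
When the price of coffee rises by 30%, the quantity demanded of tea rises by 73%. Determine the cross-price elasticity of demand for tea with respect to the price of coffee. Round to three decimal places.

2.433

ε = (%ΔQ of tea) / (%ΔP of coffee) = (73%) / (30%) ≈ 2.433.
Positive cross-price elasticity: substitutes.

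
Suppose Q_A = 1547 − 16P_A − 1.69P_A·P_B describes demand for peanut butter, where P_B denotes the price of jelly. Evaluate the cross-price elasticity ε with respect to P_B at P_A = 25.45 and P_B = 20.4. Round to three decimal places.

-3.344

At P_A = 25.45 and P_B = 20.4: Q_A = 262.386.
∂Q_A/∂P_B = -1.69P_A = -1.69(25.45) = -43.0105.
ε = (∂Q_A/∂P_B)(P_B/Q_A) = -43.0105 × (20.4/262.386) ≈ -3.344.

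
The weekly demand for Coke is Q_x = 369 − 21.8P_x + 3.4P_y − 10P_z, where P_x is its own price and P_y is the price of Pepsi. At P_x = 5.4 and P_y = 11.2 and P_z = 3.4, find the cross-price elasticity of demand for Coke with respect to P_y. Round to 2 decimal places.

At P_x = 5.4 and P_y = 11.2 and P_z = 3.4: Q_x = 255.36.
∂Q_x/∂P_y = 3.4.
ε = (∂Q_x/∂P_y)(P_y/Q_x) = 3.4 × (11.2/255.36) ≈ 0.15.

0.15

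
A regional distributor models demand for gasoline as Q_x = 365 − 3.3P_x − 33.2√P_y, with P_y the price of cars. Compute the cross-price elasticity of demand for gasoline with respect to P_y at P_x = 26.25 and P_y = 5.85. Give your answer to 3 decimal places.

At P_x = 26.25 and P_y = 5.85: Q_x = 198.075.
∂Q_x/∂P_y = -33.2/(2√P_y) = -33.2/(2√5.85) = -6.8633.
ε = (∂Q_x/∂P_y)(P_y/Q_x) = -6.8633 × (5.85/198.075) ≈ -0.203.
ε < 0: complements.

-0.203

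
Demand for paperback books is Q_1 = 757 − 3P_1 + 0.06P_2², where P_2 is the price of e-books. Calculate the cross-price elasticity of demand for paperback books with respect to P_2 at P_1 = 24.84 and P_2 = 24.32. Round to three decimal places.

At P_1 = 24.84 and P_2 = 24.32: Q_1 = 717.968.
∂Q_1/∂P_2 = 0.12P_2 = 0.12(24.32) = 2.9184.
ε = (∂Q_1/∂P_2)(P_2/Q_1) = 2.9184 × (24.32/717.968) ≈ 0.099.
ε > 0: substitutes.

0.099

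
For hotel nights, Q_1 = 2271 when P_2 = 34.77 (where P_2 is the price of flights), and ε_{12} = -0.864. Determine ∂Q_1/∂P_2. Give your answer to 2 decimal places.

ε = (∂Q_1/∂P_2)·(P_2/Q_1) ⇒ ∂Q_1/∂P_2 = ε·Q_1/P_2 = -0.864 × 2271/34.77 ≈ -56.43.

-56.43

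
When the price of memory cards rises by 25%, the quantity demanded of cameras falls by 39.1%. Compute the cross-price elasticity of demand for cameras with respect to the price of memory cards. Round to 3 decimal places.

ε = (%ΔQ of cameras) / (%ΔP of memory cards) = (-39.1%) / (25%) ≈ -1.564.
Negative cross-price elasticity: complements.

-1.564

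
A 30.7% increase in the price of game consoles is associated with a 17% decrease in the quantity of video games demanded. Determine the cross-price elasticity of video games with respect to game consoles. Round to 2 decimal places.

ε = (%ΔQ of video games) / (%ΔP of game consoles) = (-17%) / (30.7%) ≈ -0.55.

-0.55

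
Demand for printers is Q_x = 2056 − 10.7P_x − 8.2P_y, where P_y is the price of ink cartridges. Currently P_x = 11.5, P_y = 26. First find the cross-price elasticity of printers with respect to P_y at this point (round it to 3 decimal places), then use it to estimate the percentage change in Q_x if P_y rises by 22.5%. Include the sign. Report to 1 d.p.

At P_x = 11.5, P_y = 26: Q_x = 1719.75.
∂Q_x/∂P_y = -8.2.
ε = (∂Q_x/∂P_y)(P_y/Q_x) = -8.2000 × 26/1719.75 ≈ -0.124.
%ΔQ_x ≈ ε × %ΔP_y = -0.124 × (22.5%) = -2.8%.

-2.8%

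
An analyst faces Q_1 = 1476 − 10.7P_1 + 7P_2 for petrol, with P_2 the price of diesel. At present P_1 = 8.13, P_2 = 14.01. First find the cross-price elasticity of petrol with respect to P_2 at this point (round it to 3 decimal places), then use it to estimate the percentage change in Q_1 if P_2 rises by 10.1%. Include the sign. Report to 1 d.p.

0.7%

At P_1 = 8.13, P_2 = 14.01: Q_1 = 1487.079.
∂Q_1/∂P_2 = 7.
ε = (∂Q_1/∂P_2)(P_2/Q_1) = 7.0000 × 14.01/1487.079 ≈ 0.066.
%ΔQ_1 ≈ ε × %ΔP_2 = 0.066 × (10.1%) = 0.7%.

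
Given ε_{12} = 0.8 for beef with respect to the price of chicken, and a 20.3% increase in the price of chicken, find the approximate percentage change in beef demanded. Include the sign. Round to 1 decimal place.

16.2%

%ΔQ ≈ ε × %ΔP of chicken = 0.8 × (20.3%) = 16.2%.
Demand for beef rises by about 16.2%.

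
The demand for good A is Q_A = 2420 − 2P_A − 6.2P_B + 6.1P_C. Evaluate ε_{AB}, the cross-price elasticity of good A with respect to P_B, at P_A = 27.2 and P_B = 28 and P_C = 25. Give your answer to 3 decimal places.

At P_A = 27.2 and P_B = 28 and P_C = 25: Q_A = 2344.5.
∂Q_A/∂P_B = -6.2.
ε = (∂Q_A/∂P_B)(P_B/Q_A) = -6.2 × (28/2344.5) ≈ -0.074.
Since ε < 0, good A and good B are complements.

-0.074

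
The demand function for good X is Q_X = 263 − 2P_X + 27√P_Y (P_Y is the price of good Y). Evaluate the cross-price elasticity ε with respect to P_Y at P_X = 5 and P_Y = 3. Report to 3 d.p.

0.078

At P_X = 5 and P_Y = 3: Q_X = 299.765.
∂Q_X/∂P_Y = 27/(2√P_Y) = 27/(2√3) = 7.7942.
ε = (∂Q_X/∂P_Y)(P_Y/Q_X) = 7.7942 × (3/299.765) ≈ 0.078.
ε > 0: substitutes.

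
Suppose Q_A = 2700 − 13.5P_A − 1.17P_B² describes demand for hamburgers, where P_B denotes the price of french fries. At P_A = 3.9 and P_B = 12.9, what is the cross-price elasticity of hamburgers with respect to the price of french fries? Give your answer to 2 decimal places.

-0.16

At P_A = 3.9 and P_B = 12.9: Q_A = 2452.650.
∂Q_A/∂P_B = -2.34P_B = -2.34(12.9) = -30.1860.
ε = (∂Q_A/∂P_B)(P_B/Q_A) = -30.1860 × (12.9/2452.650) ≈ -0.16.
ε < 0: complements.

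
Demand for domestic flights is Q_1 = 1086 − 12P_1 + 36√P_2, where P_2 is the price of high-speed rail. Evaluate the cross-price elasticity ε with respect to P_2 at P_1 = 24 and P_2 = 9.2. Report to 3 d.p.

At P_1 = 24 and P_2 = 9.2: Q_1 = 907.193.
∂Q_1/∂P_2 = 36/(2√P_2) = 36/(2√9.2) = 5.9344.
ε = (∂Q_1/∂P_2)(P_2/Q_1) = 5.9344 × (9.2/907.193) ≈ 0.060.

0.060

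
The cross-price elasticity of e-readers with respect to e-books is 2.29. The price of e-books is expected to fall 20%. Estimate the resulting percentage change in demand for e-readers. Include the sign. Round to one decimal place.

-45.8%

%ΔQ ≈ ε × %ΔP of e-books = 2.29 × (-20%) = -45.8%.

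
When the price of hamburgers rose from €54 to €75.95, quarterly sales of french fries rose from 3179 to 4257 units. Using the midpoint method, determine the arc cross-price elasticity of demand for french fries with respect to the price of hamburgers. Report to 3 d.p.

0.858

ΔQ_A = 4257 − 3179 = 1078; ΔP_B = 75.95 − 54 = 21.95.
Midpoints: Q̄_A = 3718.0, P̄_B = 64.97.
ε = (ΔQ_A/Q̄_A)/(ΔP_B/P̄_B) = (1078/3718.0)/(21.95/64.97) ≈ 0.858.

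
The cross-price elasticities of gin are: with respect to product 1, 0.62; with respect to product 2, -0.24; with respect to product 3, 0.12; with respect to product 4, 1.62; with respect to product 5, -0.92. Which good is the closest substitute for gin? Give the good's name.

Substitutes have ε > 0. Among the positive values, 1.62 (product 4) is largest.

product 4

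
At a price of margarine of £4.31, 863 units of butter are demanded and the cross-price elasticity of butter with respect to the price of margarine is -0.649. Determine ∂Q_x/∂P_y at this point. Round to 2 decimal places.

-129.95

ε = (∂Q_x/∂P_y)·(P_y/Q_x) ⇒ ∂Q_x/∂P_y = ε·Q_x/P_y = -0.649 × 863/4.31 ≈ -129.95.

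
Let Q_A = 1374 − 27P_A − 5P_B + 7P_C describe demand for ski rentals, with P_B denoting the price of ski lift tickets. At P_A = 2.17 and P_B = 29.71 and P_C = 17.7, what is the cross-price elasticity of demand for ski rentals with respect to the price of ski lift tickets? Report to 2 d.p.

-0.12

At P_A = 2.17 and P_B = 29.71 and P_C = 17.7: Q_A = 1290.76.
∂Q_A/∂P_B = -5.
ε = (∂Q_A/∂P_B)(P_B/Q_A) = -5 × (29.71/1290.76) ≈ -0.12.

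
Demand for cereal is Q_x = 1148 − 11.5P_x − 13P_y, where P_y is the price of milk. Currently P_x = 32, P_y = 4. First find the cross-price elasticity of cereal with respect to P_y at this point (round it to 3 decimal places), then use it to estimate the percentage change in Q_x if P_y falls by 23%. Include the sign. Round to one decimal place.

1.6%

At P_x = 32, P_y = 4: Q_x = 728.
∂Q_x/∂P_y = -13.
ε = (∂Q_x/∂P_y)(P_y/Q_x) = -13.0000 × 4/728 ≈ -0.071.
%ΔQ_x ≈ ε × %ΔP_y = -0.071 × (-23%) = 1.6%.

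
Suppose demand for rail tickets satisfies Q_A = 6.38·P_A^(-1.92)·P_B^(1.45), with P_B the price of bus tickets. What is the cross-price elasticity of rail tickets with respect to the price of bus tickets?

In a log-linear (constant-elasticity) demand function, the coefficient on the exponent of P_B is the cross-price elasticity.
ε = 1.45. Positive, so rail tickets and bus tickets are substitutes.

1.45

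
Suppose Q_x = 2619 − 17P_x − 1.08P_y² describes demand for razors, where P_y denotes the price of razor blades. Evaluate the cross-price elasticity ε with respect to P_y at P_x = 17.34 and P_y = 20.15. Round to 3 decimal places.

-0.465

At P_x = 17.34 and P_y = 20.15: Q_x = 1885.716.
∂Q_x/∂P_y = -2.16P_y = -2.16(20.15) = -43.5240.
ε = (∂Q_x/∂P_y)(P_y/Q_x) = -43.5240 × (20.15/1885.716) ≈ -0.465.
ε < 0: complements.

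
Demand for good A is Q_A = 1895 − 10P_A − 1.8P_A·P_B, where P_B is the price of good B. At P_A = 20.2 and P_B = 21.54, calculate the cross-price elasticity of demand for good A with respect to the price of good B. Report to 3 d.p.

-0.861

At P_A = 20.2 and P_B = 21.54: Q_A = 909.806.
∂Q_A/∂P_B = -1.8P_A = -1.8(20.2) = -36.3600.
ε = (∂Q_A/∂P_B)(P_B/Q_A) = -36.3600 × (21.54/909.806) ≈ -0.861.
ε < 0: complements.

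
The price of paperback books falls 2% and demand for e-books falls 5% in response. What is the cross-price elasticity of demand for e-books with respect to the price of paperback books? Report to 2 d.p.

2.50

ε = (%ΔQ of e-books) / (%ΔP of paperback books) = (-5%) / (-2%) ≈ 2.50.
Positive cross-price elasticity: substitutes.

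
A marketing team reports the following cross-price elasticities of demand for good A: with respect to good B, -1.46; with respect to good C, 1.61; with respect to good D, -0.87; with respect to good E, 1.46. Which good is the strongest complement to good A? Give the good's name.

Complements have ε < 0. The most negative value is -1.46 (good B).

good B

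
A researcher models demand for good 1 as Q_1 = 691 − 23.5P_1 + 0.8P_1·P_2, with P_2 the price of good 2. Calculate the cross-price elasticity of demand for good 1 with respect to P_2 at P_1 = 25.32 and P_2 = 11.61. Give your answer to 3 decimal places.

At P_1 = 25.32 and P_2 = 11.61: Q_1 = 331.152.
∂Q_1/∂P_2 = 0.8P_1 = 0.8(25.32) = 20.2560.
ε = (∂Q_1/∂P_2)(P_2/Q_1) = 20.2560 × (11.61/331.152) ≈ 0.710.
ε > 0: substitutes.

0.710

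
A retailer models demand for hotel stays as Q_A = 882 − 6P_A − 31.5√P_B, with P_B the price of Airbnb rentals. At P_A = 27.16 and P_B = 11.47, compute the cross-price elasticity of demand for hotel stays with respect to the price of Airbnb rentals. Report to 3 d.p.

At P_A = 27.16 and P_B = 11.47: Q_A = 612.358.
∂Q_A/∂P_B = -31.5/(2√P_B) = -31.5/(2√11.47) = -4.6505.
ε = (∂Q_A/∂P_B)(P_B/Q_A) = -4.6505 × (11.47/612.358) ≈ -0.087.
ε < 0: complements.

-0.087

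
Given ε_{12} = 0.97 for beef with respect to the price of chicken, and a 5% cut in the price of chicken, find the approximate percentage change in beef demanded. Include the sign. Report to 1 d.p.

-4.9%

%ΔQ ≈ ε × %ΔP of chicken = 0.97 × (-5%) = -4.9%.
Demand for beef falls by about 4.9%.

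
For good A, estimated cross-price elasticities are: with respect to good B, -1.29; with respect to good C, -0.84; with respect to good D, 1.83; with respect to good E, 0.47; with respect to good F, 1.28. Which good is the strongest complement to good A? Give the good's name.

Complements have ε < 0. The most negative value is -1.29 (good B).

good B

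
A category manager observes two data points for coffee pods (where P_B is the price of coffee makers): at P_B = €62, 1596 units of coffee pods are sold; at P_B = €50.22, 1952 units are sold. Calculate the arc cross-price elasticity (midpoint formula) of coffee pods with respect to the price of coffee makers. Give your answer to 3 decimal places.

ΔQ_A = 1952 − 1596 = 356; ΔP_B = 50.22 − 62 = -11.78.
Midpoints: Q̄_A = 1774.0, P̄_B = 56.11.
ε = (ΔQ_A/Q̄_A)/(ΔP_B/P̄_B) = (356/1774.0)/(-11.78/56.11) ≈ -0.956.
ε < 0: coffee pods and coffee makers are complements.

-0.956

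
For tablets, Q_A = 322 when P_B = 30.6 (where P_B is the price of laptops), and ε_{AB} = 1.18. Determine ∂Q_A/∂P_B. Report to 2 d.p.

12.42

ε = (∂Q_A/∂P_B)·(P_B/Q_A) ⇒ ∂Q_A/∂P_B = ε·Q_A/P_B = 1.18 × 322/30.6 ≈ 12.42.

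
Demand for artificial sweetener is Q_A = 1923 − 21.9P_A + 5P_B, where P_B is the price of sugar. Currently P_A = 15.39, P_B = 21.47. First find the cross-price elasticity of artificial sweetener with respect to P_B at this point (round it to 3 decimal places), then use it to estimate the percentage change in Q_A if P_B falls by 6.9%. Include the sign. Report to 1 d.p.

At P_A = 15.39, P_B = 21.47: Q_A = 1693.309.
∂Q_A/∂P_B = 5.
ε = (∂Q_A/∂P_B)(P_B/Q_A) = 5.0000 × 21.47/1693.309 ≈ 0.063.
%ΔQ_A ≈ ε × %ΔP_B = 0.063 × (-6.9%) = -0.4%.

-0.4%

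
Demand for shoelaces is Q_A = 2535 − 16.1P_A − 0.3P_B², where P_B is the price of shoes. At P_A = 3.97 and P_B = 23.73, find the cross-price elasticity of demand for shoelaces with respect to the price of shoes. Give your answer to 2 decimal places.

-0.15

At P_A = 3.97 and P_B = 23.73: Q_A = 2302.149.
∂Q_A/∂P_B = -0.6P_B = -0.6(23.73) = -14.2380.
ε = (∂Q_A/∂P_B)(P_B/Q_A) = -14.2380 × (23.73/2302.149) ≈ -0.15.
ε < 0: complements.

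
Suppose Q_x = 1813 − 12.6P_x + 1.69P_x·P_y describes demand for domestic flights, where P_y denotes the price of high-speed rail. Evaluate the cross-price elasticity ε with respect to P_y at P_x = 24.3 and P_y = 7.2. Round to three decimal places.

0.164

At P_x = 24.3 and P_y = 7.2: Q_x = 1802.502.
∂Q_x/∂P_y = 1.69P_x = 1.69(24.3) = 41.0670.
ε = (∂Q_x/∂P_y)(P_y/Q_x) = 41.0670 × (7.2/1802.502) ≈ 0.164.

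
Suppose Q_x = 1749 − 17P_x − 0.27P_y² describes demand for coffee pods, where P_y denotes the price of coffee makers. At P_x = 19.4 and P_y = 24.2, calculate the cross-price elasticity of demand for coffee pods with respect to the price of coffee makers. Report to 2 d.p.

-0.25

At P_x = 19.4 and P_y = 24.2: Q_x = 1261.077.
∂Q_x/∂P_y = -0.54P_y = -0.54(24.2) = -13.0680.
ε = (∂Q_x/∂P_y)(P_y/Q_x) = -13.0680 × (24.2/1261.077) ≈ -0.25.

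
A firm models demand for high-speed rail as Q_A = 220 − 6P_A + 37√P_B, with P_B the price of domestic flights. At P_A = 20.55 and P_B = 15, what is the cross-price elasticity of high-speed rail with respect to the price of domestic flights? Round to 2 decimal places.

At P_A = 20.55 and P_B = 15: Q_A = 240.000.
∂Q_A/∂P_B = 37/(2√P_B) = 37/(2√15) = 4.7767.
ε = (∂Q_A/∂P_B)(P_B/Q_A) = 4.7767 × (15/240.000) ≈ 0.30.

0.30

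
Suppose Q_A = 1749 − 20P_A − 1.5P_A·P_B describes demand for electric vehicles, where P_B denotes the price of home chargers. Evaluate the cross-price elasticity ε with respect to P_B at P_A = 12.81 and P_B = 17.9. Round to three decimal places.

At P_A = 12.81 and P_B = 17.9: Q_A = 1148.851.
∂Q_A/∂P_B = -1.5P_A = -1.5(12.81) = -19.2150.
ε = (∂Q_A/∂P_B)(P_B/Q_A) = -19.2150 × (17.9/1148.851) ≈ -0.299.

-0.299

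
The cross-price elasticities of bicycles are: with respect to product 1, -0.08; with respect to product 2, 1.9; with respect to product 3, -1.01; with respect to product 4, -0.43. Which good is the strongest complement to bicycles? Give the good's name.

Complements have ε < 0. The most negative value is -1.01 (product 3).

product 3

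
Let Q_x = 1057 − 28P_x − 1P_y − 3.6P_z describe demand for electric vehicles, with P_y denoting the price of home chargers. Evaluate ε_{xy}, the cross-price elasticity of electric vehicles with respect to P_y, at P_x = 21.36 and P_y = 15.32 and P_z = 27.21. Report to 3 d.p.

At P_x = 21.36 and P_y = 15.32 and P_z = 27.21: Q_x = 345.644.
∂Q_x/∂P_y = -1.
ε = (∂Q_x/∂P_y)(P_y/Q_x) = -1 × (15.32/345.644) ≈ -0.044.

-0.044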